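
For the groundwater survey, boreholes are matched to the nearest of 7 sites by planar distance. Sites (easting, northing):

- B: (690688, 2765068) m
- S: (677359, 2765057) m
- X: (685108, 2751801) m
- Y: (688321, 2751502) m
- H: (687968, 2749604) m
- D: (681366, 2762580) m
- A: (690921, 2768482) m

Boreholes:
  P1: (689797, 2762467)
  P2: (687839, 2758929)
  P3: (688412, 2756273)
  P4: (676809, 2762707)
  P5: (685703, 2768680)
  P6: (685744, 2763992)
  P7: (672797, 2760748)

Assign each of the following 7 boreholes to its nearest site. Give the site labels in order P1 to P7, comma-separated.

B, B, Y, S, A, D, S

P1 → B (d²=7559082.00)
P2 → B (d²=45804122.00)
P3 → Y (d²=22770722.00)
P4 → S (d²=5825000.00)
P5 → A (d²=27266728.00)
P6 → D (d²=21160628.00)
P7 → S (d²=39379325.00)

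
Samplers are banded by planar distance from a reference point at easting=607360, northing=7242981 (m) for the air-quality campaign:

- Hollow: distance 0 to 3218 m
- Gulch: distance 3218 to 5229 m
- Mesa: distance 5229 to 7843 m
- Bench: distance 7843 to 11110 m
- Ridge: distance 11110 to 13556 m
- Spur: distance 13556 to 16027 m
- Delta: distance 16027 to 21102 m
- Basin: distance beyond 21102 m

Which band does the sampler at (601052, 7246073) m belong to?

Distance = √((601052−607360)² + (7246073−7242981)²) = √(39790864.000 + 9560464.000) = 7025.050 m.
5229 ≤ 7025.050 < 7843 → Mesa.

Mesa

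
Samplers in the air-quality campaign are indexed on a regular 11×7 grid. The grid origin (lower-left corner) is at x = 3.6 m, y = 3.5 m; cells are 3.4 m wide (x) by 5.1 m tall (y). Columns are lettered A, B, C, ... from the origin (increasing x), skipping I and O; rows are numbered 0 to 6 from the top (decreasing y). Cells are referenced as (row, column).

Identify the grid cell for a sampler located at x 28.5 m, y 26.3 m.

Column index: ⌊(28.5 − 3.6) / 3.4⌋ = ⌊7.324⌋ = 7 → column H
Row offset from origin: ⌊(26.3 − 3.5) / 5.1⌋ = ⌊4.471⌋ = 4 → row 2 (counted from top)

(2, H)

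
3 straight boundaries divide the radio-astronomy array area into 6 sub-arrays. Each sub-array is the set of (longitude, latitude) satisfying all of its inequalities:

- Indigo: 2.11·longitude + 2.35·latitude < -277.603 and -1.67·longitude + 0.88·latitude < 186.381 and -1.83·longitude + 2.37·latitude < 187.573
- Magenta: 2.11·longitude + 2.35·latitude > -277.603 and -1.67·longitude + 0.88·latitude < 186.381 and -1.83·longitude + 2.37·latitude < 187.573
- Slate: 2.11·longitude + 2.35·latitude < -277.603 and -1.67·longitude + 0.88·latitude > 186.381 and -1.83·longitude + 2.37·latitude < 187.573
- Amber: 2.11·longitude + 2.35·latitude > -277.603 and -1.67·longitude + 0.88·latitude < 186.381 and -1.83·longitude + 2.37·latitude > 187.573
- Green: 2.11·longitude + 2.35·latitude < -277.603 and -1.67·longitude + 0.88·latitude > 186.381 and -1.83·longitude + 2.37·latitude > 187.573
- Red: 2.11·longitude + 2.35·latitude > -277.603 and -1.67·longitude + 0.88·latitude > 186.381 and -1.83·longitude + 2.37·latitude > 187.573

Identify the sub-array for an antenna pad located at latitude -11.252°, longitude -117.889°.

2.11·-117.889 + 2.35·-11.252 = -275.188, which is > -277.603
-1.67·-117.889 + 0.88·-11.252 = 186.973, which is > 186.381
-1.83·-117.889 + 2.37·-11.252 = 189.070, which is > 187.573
This sign pattern matches Red.

Red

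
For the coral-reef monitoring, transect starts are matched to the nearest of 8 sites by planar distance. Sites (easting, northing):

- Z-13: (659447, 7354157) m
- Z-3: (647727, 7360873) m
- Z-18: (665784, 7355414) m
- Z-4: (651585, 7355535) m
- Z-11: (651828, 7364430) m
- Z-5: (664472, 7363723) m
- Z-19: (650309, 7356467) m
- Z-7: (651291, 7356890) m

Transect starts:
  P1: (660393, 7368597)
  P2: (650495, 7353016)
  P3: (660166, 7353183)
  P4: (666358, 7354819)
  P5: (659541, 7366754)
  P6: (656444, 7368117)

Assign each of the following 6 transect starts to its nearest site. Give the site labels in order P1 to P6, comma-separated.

Z-5, Z-4, Z-13, Z-18, Z-5, Z-11

P1 → Z-5 (d²=40394117.00)
P2 → Z-4 (d²=7533461.00)
P3 → Z-13 (d²=1465637.00)
P4 → Z-18 (d²=683501.00)
P5 → Z-5 (d²=33501722.00)
P6 → Z-11 (d²=34901425.00)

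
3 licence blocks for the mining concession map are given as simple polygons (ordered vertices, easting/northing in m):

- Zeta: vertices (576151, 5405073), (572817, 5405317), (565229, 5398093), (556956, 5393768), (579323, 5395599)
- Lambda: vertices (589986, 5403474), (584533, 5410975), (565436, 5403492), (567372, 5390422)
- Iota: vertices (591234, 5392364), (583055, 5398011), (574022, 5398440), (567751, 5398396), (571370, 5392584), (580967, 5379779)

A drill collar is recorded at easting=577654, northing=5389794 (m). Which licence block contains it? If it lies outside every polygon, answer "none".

Cast a ray rightward from (577654, 5389794). For each polygon, the edges (by vertex number in listed order) whose endpoints lie on opposite sides of northing = 5389794, where each meets that height, and whether that is right or left of the point:
Zeta: no edge straddles that height → 0 crossings.
Lambda: no edge straddles that height → 0 crossings.
Iota: 5–6 at easting≈573461.0 (left), 6–1 at easting≈589137.4 (right) → 1 crossing.
Only Iota has an odd count, so the point is inside Iota.

Iota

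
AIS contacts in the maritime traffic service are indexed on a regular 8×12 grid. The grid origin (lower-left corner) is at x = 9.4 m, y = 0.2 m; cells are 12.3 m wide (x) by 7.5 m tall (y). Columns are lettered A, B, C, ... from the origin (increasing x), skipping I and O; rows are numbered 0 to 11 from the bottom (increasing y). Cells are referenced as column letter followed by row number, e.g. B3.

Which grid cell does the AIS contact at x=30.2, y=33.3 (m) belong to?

B4

Column index: ⌊(30.2 − 9.4) / 12.3⌋ = ⌊1.691⌋ = 1 → column B
Row offset from origin: ⌊(33.3 − 0.2) / 7.5⌋ = ⌊4.413⌋ = 4 → row 4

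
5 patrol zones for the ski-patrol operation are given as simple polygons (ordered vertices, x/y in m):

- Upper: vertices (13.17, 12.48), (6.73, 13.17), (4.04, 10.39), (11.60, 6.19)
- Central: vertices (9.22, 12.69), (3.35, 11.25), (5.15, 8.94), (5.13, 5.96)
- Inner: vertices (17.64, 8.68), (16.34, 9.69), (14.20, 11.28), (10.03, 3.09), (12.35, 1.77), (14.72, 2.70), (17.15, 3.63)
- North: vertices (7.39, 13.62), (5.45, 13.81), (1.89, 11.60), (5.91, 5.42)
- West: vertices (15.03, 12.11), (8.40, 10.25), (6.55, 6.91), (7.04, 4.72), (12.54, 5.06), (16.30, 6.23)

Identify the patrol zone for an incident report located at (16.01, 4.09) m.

Cast a ray rightward from (16.01, 4.09). For each polygon, the edges (by vertex number in listed order) whose endpoints lie on opposite sides of y = 4.09, where each meets that height, and whether that is right or left of the point:
Upper: no edge straddles that height → 0 crossings.
Central: no edge straddles that height → 0 crossings.
Inner: 3–4 at x≈10.539 (left), 7–1 at x≈17.195 (right) → 1 crossing.
North: no edge straddles that height → 0 crossings.
West: no edge straddles that height → 0 crossings.
Only Inner has an odd count, so the point is inside Inner.

Inner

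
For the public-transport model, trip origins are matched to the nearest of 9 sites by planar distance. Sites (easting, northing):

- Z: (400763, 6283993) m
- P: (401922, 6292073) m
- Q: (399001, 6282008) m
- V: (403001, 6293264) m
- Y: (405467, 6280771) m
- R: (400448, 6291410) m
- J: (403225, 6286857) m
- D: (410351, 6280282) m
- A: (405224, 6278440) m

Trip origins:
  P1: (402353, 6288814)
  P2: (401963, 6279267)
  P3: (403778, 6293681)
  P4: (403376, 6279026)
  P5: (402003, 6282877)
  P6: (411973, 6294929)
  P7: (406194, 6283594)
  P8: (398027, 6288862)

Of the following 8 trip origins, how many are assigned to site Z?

1

P1 → J
P2 → A
P3 → V
P4 → A
P5 → Z
P6 → V
P7 → Y
P8 → R
1 of the 8 goes to Z.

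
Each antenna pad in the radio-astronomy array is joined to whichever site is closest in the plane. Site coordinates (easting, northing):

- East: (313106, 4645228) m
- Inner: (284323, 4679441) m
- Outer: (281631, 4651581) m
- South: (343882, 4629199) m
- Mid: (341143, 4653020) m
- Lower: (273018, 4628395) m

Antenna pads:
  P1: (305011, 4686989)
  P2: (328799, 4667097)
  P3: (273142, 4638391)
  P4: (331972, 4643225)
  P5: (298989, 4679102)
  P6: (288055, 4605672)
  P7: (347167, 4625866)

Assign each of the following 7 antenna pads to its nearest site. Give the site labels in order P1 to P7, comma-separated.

Inner, Mid, Lower, Mid, Inner, Lower, South

P1 → Inner (d²=484965648.00)
P2 → Mid (d²=350536265.00)
P3 → Lower (d²=99935392.00)
P4 → Mid (d²=180049266.00)
P5 → Inner (d²=215206477.00)
P6 → Lower (d²=742446098.00)
P7 → South (d²=21900114.00)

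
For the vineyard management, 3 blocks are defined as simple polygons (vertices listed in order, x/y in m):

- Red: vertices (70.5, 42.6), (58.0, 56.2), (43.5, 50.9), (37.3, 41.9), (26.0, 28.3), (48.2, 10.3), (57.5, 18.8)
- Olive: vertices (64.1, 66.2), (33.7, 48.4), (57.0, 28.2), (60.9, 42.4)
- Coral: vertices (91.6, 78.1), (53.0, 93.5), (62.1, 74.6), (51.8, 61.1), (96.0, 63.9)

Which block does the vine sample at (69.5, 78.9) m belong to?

Coral

Cast a ray rightward from (69.5, 78.9). For each polygon, the edges (by vertex number in listed order) whose endpoints lie on opposite sides of y = 78.9, where each meets that height, and whether that is right or left of the point:
Red: no edge straddles that height → 0 crossings.
Olive: no edge straddles that height → 0 crossings.
Coral: 1–2 at x≈89.59 (right), 2–3 at x≈60.03 (left) → 1 crossing.
Only Coral has an odd count, so the point is inside Coral.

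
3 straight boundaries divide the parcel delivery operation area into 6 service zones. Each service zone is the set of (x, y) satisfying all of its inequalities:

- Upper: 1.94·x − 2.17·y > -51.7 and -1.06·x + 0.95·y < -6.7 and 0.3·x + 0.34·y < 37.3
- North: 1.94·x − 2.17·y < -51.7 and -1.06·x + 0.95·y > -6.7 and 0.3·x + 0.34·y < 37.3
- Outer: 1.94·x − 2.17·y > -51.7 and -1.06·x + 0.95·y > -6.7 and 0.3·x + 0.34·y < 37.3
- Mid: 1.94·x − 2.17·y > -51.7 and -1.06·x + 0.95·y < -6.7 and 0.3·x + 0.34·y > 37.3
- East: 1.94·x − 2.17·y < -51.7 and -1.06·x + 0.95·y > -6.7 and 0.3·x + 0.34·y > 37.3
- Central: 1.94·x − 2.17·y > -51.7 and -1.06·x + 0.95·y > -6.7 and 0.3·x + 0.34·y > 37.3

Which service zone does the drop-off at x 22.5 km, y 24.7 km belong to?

1.94·22.5 − 2.17·24.7 = -9.949, which is > -51.7
-1.06·22.5 + 0.95·24.7 = -0.385, which is > -6.7
0.3·22.5 + 0.34·24.7 = 15.148, which is < 37.3
This sign pattern matches Outer.

Outer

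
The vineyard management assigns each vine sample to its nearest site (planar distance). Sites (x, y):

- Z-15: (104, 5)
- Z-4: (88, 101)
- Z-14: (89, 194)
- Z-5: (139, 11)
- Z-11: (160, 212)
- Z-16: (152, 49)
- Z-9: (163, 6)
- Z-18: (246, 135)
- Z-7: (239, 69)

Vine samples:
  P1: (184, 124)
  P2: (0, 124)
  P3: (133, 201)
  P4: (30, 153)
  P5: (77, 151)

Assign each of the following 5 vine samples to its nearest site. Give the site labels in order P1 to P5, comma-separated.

Z-18, Z-4, Z-11, Z-14, Z-14

P1 → Z-18 (d²=3965.00)
P2 → Z-4 (d²=8273.00)
P3 → Z-11 (d²=850.00)
P4 → Z-14 (d²=5162.00)
P5 → Z-14 (d²=1993.00)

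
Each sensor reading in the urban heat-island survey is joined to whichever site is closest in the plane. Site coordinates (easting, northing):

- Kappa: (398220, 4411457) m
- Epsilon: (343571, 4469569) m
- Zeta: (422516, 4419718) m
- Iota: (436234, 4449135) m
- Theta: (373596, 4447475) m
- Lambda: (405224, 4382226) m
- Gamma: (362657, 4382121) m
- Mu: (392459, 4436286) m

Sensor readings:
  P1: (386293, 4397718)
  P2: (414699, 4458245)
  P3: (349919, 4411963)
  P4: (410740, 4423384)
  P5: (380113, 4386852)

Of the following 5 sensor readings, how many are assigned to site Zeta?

1

P1 → Kappa
P2 → Iota
P3 → Gamma
P4 → Zeta
P5 → Gamma
1 of the 5 goes to Zeta.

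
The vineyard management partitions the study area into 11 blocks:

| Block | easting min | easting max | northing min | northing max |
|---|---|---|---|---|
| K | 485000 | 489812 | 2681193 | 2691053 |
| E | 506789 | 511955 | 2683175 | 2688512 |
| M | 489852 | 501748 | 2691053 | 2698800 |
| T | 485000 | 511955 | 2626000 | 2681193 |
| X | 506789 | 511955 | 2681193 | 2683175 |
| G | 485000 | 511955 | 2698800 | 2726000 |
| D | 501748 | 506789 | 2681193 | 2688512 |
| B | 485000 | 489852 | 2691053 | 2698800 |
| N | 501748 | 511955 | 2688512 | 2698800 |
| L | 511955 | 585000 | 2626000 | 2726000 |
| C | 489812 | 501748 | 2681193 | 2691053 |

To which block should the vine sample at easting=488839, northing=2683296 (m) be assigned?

The point has easting = 488839 and northing = 2683296.
Only K satisfies 485000 ≤ easting ≤ 489812 and 2681193 ≤ northing ≤ 2691053.

K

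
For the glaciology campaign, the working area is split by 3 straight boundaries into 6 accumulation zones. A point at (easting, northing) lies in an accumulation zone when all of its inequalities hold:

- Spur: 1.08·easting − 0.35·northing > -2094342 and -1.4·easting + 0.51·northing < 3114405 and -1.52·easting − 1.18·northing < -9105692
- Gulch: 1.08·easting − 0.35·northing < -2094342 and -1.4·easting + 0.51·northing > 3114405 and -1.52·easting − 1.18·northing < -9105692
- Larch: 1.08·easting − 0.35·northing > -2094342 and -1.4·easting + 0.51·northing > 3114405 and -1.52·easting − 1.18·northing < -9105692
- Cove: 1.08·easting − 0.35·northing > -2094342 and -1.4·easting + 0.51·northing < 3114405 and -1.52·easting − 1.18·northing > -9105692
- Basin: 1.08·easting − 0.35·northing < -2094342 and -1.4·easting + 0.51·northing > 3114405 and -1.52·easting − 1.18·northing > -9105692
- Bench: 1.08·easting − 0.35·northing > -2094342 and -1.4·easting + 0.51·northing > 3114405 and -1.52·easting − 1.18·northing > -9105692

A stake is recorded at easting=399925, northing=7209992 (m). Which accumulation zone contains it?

1.08·399925 − 0.35·7209992 = -2091578.200, which is > -2094342
-1.4·399925 + 0.51·7209992 = 3117200.920, which is > 3114405
-1.52·399925 − 1.18·7209992 = -9115676.560, which is < -9105692
This sign pattern matches Larch.

Larch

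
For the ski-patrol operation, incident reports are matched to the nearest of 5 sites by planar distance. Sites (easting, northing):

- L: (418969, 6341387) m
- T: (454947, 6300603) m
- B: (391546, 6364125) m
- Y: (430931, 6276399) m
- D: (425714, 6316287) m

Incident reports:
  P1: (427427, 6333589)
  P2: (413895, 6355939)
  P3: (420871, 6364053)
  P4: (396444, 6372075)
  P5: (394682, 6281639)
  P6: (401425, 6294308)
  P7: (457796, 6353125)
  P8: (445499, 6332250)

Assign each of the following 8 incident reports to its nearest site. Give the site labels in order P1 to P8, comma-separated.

L, L, L, B, Y, D, L, D

P1 → L (d²=132346568.00)
P2 → L (d²=237506180.00)
P3 → L (d²=517365160.00)
P4 → B (d²=87192904.00)
P5 → Y (d²=1341447601.00)
P6 → D (d²=1073031962.00)
P7 → L (d²=1645316573.00)
P8 → D (d²=646263594.00)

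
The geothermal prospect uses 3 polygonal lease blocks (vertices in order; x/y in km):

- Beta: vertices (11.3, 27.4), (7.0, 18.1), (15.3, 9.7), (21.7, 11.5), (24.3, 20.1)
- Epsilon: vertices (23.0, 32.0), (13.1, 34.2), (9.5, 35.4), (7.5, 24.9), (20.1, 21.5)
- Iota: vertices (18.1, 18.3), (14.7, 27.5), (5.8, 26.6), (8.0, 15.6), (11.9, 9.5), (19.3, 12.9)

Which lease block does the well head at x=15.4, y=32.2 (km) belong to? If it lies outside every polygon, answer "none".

Epsilon

Cast a ray rightward from (15.4, 32.2). For each polygon, the edges (by vertex number in listed order) whose endpoints lie on opposite sides of y = 32.2, where each meets that height, and whether that is right or left of the point:
Beta: no edge straddles that height → 0 crossings.
Epsilon: 1–2 at x≈22.10 (right), 3–4 at x≈8.89 (left) → 1 crossing.
Iota: no edge straddles that height → 0 crossings.
Only Epsilon has an odd count, so the point is inside Epsilon.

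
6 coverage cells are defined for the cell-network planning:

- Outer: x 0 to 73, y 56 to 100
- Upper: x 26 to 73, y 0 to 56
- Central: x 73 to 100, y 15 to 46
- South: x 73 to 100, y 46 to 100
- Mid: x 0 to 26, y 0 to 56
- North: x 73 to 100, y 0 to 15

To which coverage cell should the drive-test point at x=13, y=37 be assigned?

Mid

The point has x = 13 and y = 37.
Only Mid satisfies 0 ≤ x ≤ 26 and 0 ≤ y ≤ 56.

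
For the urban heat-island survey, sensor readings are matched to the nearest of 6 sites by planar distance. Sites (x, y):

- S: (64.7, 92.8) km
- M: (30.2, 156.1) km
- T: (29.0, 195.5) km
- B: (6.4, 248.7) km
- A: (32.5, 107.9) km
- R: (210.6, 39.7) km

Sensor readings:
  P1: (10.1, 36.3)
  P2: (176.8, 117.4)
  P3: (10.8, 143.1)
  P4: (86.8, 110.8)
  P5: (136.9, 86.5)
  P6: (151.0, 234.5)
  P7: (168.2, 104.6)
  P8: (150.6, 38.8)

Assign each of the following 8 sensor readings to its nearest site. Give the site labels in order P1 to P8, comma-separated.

A, R, M, S, S, T, R, R

P1 → A (d²=5628.32)
P2 → R (d²=7179.73)
P3 → M (d²=545.36)
P4 → S (d²=812.41)
P5 → S (d²=5252.53)
P6 → T (d²=16405.00)
P7 → R (d²=6009.77)
P8 → R (d²=3600.81)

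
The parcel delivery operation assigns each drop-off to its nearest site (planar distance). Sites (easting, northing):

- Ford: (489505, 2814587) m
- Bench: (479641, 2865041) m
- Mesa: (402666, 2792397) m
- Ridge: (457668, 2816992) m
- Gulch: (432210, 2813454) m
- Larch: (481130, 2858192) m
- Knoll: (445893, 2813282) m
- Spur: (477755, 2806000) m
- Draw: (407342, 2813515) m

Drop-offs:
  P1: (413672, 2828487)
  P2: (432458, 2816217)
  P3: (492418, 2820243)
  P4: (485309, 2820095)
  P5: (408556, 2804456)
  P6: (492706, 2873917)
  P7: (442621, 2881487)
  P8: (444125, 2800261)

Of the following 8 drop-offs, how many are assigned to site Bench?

2

P1 → Draw
P2 → Gulch
P3 → Ford
P4 → Ford
P5 → Draw
P6 → Bench
P7 → Bench
P8 → Knoll
2 of the 8 go to Bench.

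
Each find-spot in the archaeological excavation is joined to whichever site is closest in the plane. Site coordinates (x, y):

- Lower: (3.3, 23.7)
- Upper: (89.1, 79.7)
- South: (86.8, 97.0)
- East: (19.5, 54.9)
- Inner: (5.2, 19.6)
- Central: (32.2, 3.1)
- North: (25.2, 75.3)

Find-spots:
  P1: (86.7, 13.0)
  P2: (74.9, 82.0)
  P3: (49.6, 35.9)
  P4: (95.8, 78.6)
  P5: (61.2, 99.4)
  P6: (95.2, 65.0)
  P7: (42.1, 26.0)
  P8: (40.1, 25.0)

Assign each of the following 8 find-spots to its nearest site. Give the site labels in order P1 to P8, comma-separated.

Central, Upper, East, Upper, South, Upper, Central, Central

P1 → Central (d²=3068.26)
P2 → Upper (d²=206.93)
P3 → East (d²=1267.01)
P4 → Upper (d²=46.10)
P5 → South (d²=661.12)
P6 → Upper (d²=253.30)
P7 → Central (d²=622.42)
P8 → Central (d²=542.02)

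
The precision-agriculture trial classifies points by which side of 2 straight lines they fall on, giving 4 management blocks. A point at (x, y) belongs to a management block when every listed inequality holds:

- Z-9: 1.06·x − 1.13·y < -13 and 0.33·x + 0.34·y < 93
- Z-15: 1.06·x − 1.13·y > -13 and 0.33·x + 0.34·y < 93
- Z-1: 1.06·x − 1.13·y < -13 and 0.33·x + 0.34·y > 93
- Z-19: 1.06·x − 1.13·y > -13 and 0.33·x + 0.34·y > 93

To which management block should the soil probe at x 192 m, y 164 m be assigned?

Z-19

1.06·192 − 1.13·164 = 18.200, which is > -13
0.33·192 + 0.34·164 = 119.120, which is > 93
This sign pattern matches Z-19.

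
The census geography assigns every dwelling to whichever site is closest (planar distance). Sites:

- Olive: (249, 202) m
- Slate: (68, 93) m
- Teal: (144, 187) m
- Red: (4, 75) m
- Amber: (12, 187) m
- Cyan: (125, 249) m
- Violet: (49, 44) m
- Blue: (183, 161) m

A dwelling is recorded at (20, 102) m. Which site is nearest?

Squared distances to each site:
Olive: 62441.000; Slate: 2385.000; Teal: 22601.000; Red: 985.000; Amber: 7289.000; Cyan: 32634.000; Violet: 4205.000; Blue: 30050.000.
Minimum at Red.

Red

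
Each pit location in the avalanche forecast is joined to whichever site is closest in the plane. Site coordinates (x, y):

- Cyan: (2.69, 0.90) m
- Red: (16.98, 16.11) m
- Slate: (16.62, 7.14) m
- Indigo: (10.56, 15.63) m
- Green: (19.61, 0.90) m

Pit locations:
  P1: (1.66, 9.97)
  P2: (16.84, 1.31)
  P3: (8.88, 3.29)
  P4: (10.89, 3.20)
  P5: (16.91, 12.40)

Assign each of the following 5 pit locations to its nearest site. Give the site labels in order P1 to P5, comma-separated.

Cyan, Green, Cyan, Slate, Red

P1 → Cyan (d²=83.33)
P2 → Green (d²=7.84)
P3 → Cyan (d²=44.03)
P4 → Slate (d²=48.36)
P5 → Red (d²=13.77)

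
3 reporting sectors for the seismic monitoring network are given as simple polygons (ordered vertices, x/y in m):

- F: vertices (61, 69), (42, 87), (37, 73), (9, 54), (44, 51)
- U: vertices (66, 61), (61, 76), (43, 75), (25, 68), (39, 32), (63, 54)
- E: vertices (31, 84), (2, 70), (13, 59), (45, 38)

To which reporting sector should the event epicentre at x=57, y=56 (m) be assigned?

Cast a ray rightward from (57, 56). For each polygon, the edges (by vertex number in listed order) whose endpoints lie on opposite sides of y = 56, where each meets that height, and whether that is right or left of the point:
F: 3–4 at x≈11.9 (left), 5–1 at x≈48.7 (left) → 0 crossings.
U: 4–5 at x≈29.7 (left), 6–1 at x≈63.9 (right) → 1 crossing.
E: 3–4 at x≈17.6 (left), 4–1 at x≈39.5 (left) → 0 crossings.
Only U has an odd count, so the point is inside U.

U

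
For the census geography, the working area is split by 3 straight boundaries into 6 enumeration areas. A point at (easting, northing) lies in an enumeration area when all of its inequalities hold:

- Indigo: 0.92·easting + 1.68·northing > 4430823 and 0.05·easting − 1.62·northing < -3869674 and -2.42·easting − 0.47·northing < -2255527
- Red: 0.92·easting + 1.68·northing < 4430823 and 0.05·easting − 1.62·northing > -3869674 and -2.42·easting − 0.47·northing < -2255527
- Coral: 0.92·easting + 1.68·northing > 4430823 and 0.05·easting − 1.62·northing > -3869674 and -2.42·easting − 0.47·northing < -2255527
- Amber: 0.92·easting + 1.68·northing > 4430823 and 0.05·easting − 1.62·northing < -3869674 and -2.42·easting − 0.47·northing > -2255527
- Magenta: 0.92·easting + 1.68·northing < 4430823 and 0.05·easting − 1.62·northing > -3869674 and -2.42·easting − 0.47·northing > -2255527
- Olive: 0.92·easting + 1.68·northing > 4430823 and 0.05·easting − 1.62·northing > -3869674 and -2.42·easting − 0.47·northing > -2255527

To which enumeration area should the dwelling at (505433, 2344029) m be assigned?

0.92·505433 + 1.68·2344029 = 4402967.080, which is < 4430823
0.05·505433 − 1.62·2344029 = -3772055.330, which is > -3869674
-2.42·505433 − 0.47·2344029 = -2324841.490, which is < -2255527
This sign pattern matches Red.

Red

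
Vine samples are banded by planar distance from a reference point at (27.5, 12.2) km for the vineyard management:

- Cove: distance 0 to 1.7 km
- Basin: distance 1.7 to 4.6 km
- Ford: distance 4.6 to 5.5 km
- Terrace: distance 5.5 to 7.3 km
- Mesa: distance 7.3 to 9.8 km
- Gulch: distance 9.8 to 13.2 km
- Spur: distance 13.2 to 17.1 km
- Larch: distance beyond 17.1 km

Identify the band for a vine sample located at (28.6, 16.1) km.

Distance = √((28.6−27.5)² + (16.1−12.2)²) = √(1.210 + 15.210) = 4.052 km.
1.7 ≤ 4.052 < 4.6 → Basin.

Basin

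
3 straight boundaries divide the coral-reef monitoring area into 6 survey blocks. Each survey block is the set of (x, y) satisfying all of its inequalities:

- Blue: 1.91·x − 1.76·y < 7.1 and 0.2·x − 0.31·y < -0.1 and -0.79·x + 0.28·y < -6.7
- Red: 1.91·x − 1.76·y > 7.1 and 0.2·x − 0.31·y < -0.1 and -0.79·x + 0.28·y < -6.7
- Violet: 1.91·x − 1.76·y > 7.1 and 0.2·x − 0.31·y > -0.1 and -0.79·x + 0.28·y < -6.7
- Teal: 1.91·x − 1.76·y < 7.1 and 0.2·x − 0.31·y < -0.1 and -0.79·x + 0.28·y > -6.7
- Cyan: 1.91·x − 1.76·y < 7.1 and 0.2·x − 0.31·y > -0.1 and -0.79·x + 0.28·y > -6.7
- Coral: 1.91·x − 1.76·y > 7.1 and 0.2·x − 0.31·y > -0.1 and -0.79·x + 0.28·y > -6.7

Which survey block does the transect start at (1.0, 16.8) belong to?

1.91·1.0 − 1.76·16.8 = -27.658, which is < 7.1
0.2·1.0 − 0.31·16.8 = -5.008, which is < -0.1
-0.79·1.0 + 0.28·16.8 = 3.914, which is > -6.7
This sign pattern matches Teal.

Teal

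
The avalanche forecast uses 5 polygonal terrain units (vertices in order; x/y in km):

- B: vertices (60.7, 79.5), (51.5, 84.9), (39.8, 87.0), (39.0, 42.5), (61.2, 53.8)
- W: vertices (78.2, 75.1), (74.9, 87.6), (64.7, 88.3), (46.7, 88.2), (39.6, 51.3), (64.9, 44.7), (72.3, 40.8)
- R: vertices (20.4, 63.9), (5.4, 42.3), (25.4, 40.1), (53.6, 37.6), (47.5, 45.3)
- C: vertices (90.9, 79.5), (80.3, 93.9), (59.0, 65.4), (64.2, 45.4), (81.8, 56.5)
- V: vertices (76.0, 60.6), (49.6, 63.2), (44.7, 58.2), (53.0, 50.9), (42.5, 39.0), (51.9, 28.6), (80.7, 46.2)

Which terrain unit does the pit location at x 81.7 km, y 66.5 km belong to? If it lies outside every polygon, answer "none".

C

Cast a ray rightward from (81.7, 66.5). For each polygon, the edges (by vertex number in listed order) whose endpoints lie on opposite sides of y = 66.5, where each meets that height, and whether that is right or left of the point:
B: 3–4 at x≈39.43 (left), 5–1 at x≈60.95 (left) → 0 crossings.
W: 4–5 at x≈42.52 (left), 7–1 at x≈76.72 (left) → 0 crossings.
R: no edge straddles that height → 0 crossings.
C: 2–3 at x≈59.82 (left), 5–1 at x≈85.76 (right) → 1 crossing.
V: no edge straddles that height → 0 crossings.
Only C has an odd count, so the point is inside C.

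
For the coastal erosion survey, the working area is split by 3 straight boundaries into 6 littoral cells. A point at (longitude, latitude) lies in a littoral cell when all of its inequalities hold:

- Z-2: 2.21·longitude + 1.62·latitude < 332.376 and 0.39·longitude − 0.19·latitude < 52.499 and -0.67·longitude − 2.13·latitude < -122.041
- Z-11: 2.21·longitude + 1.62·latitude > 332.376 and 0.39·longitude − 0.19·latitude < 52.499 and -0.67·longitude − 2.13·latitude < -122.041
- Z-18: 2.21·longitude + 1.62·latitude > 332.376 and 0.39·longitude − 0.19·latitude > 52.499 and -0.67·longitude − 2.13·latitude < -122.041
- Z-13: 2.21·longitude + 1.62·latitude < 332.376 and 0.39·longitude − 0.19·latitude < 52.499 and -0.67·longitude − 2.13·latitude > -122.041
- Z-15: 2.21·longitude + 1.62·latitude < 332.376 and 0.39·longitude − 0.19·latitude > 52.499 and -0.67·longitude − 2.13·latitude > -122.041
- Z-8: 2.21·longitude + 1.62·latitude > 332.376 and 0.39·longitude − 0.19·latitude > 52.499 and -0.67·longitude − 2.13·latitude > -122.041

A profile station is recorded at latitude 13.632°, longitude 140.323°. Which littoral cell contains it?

Z-2

2.21·140.323 + 1.62·13.632 = 332.198, which is < 332.376
0.39·140.323 − 0.19·13.632 = 52.136, which is < 52.499
-0.67·140.323 − 2.13·13.632 = -123.053, which is < -122.041
This sign pattern matches Z-2.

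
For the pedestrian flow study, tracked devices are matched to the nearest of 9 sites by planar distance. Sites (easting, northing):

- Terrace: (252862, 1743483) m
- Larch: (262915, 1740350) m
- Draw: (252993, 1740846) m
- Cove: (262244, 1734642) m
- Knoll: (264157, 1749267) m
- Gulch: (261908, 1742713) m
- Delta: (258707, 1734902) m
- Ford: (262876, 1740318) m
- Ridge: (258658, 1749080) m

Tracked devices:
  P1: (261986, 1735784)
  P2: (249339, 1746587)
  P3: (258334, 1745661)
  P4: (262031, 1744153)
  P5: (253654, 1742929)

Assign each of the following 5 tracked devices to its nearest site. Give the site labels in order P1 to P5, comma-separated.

Cove, Terrace, Ridge, Gulch, Terrace

P1 → Cove (d²=1370728.00)
P2 → Terrace (d²=22046345.00)
P3 → Ridge (d²=11794537.00)
P4 → Gulch (d²=2088729.00)
P5 → Terrace (d²=934180.00)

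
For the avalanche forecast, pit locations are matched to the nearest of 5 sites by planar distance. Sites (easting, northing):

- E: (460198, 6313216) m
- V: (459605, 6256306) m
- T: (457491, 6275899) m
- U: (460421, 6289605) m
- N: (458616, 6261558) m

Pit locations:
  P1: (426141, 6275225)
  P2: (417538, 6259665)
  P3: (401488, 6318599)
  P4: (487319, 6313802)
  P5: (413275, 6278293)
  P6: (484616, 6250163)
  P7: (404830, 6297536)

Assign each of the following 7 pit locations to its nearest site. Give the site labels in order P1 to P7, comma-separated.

P1 → T (d²=983276776.00)
P2 → N (d²=1690985533.00)
P3 → E (d²=3475840789.00)
P4 → E (d²=735892037.00)
P5 → T (d²=1960785892.00)
P6 → V (d²=663286570.00)
P7 → U (d²=3153260042.00)

T, N, E, E, T, V, U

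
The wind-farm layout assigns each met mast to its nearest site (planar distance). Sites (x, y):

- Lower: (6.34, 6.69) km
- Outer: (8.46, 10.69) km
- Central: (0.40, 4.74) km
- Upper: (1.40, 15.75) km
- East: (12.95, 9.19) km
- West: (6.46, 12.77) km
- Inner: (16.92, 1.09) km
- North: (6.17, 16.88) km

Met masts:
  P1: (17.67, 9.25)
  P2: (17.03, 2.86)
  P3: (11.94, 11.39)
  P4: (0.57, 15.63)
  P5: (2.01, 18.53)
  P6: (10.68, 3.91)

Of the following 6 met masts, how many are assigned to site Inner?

P1 → East
P2 → Inner
P3 → East
P4 → Upper
P5 → Upper
P6 → Lower
1 of the 6 goes to Inner.

1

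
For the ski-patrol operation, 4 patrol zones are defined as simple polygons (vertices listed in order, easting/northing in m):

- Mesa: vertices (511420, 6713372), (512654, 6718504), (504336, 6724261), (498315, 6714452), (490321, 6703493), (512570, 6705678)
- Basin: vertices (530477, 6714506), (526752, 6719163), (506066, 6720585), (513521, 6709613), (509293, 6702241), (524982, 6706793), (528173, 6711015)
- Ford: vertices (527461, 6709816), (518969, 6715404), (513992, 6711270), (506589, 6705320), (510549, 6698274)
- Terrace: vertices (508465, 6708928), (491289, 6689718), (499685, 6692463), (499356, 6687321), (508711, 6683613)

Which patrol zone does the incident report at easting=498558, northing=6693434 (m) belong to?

Cast a ray rightward from (498558, 6693434). For each polygon, the edges (by vertex number in listed order) whose endpoints lie on opposite sides of northing = 6693434, where each meets that height, and whether that is right or left of the point:
Mesa: no edge straddles that height → 0 crossings.
Basin: no edge straddles that height → 0 crossings.
Ford: no edge straddles that height → 0 crossings.
Terrace: 1–2 at easting≈494611.5 (left), 5–1 at easting≈508615.6 (right) → 1 crossing.
Only Terrace has an odd count, so the point is inside Terrace.

Terrace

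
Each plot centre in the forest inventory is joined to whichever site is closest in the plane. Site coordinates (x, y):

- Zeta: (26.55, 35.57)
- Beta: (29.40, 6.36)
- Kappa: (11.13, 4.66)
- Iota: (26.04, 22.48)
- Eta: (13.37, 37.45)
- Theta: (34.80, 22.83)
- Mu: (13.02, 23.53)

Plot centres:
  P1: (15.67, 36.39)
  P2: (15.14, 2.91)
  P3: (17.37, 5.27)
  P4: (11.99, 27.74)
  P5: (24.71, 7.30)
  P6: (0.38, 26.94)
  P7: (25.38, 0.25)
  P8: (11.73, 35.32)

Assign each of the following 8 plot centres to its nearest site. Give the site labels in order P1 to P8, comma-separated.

P1 → Eta (d²=6.41)
P2 → Kappa (d²=19.14)
P3 → Kappa (d²=39.31)
P4 → Mu (d²=18.78)
P5 → Beta (d²=22.88)
P6 → Mu (d²=171.40)
P7 → Beta (d²=53.49)
P8 → Eta (d²=7.23)

Eta, Kappa, Kappa, Mu, Beta, Mu, Beta, Eta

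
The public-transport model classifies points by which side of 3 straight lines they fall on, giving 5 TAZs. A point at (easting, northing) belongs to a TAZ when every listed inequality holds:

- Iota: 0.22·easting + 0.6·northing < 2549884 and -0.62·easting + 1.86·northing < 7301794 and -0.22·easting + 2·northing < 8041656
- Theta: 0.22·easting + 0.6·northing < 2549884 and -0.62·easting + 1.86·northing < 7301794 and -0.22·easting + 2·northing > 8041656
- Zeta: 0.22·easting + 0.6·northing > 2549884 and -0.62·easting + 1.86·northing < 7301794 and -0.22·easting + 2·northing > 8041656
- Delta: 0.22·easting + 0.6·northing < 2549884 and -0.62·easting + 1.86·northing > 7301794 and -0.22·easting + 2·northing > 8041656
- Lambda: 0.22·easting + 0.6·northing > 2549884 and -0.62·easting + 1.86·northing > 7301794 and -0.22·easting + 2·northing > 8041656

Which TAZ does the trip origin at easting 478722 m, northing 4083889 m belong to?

0.22·478722 + 0.6·4083889 = 2555652.240, which is > 2549884
-0.62·478722 + 1.86·4083889 = 7299225.900, which is < 7301794
-0.22·478722 + 2·4083889 = 8062459.160, which is > 8041656
This sign pattern matches Zeta.

Zeta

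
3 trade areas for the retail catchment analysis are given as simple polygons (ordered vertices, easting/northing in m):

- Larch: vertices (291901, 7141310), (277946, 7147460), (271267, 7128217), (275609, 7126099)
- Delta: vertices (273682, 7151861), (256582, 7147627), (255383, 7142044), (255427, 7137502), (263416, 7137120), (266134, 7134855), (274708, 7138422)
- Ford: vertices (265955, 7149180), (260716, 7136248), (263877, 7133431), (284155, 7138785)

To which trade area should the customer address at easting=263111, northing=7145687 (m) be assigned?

Cast a ray rightward from (263111, 7145687). For each polygon, the edges (by vertex number in listed order) whose endpoints lie on opposite sides of northing = 7145687, where each meets that height, and whether that is right or left of the point:
Larch: 1–2 at easting≈281969.1 (right), 2–3 at easting≈277330.6 (right) → 2 crossings.
Delta: 2–3 at easting≈256165.4 (left), 7–1 at easting≈274153.4 (right) → 1 crossing.
Ford: 1–2 at easting≈264539.9 (right), 4–1 at easting≈272070.7 (right) → 2 crossings.
Only Delta has an odd count, so the point is inside Delta.

Delta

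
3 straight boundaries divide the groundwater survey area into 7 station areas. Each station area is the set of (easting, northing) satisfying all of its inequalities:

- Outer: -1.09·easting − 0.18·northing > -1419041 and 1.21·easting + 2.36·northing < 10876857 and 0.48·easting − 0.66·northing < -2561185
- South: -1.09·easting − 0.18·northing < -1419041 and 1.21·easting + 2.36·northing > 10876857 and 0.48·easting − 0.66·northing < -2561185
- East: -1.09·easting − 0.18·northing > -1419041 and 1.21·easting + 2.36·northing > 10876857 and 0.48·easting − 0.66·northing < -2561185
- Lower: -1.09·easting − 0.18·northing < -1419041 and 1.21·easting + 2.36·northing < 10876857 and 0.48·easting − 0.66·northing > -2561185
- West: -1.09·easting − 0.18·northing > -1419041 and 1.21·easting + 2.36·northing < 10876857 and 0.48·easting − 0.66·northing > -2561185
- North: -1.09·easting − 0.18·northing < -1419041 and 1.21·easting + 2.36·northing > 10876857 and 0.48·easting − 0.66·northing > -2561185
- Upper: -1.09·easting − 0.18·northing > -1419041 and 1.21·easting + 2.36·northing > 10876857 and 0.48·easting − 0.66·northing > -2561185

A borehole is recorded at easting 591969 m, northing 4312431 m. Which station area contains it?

South

-1.09·591969 − 0.18·4312431 = -1421483.790, which is < -1419041
1.21·591969 + 2.36·4312431 = 10893619.650, which is > 10876857
0.48·591969 − 0.66·4312431 = -2562059.340, which is < -2561185
This sign pattern matches South.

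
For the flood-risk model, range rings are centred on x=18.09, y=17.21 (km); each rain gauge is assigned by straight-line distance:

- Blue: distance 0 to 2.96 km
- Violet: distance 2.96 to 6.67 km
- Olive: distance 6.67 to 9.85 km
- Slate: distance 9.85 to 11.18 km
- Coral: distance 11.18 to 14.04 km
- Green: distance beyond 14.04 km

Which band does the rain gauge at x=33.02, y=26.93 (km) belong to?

Green

Distance = √((33.02−18.09)² + (26.93−17.21)²) = √(222.905 + 94.478) = 17.815 km.
14.04 ≤ 17.815 < ∞ → Green.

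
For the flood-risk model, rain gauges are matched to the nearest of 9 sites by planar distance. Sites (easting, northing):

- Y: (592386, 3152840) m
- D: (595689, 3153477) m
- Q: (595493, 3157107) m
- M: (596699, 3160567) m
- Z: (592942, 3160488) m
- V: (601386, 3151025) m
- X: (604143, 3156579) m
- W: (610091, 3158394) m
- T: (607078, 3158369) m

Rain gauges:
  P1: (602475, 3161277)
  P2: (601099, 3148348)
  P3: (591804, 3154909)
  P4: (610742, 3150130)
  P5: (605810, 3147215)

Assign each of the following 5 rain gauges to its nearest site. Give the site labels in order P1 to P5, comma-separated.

X, V, Y, W, V

P1 → X (d²=24853428.00)
P2 → V (d²=7248698.00)
P3 → Y (d²=4619485.00)
P4 → W (d²=68717497.00)
P5 → V (d²=34087876.00)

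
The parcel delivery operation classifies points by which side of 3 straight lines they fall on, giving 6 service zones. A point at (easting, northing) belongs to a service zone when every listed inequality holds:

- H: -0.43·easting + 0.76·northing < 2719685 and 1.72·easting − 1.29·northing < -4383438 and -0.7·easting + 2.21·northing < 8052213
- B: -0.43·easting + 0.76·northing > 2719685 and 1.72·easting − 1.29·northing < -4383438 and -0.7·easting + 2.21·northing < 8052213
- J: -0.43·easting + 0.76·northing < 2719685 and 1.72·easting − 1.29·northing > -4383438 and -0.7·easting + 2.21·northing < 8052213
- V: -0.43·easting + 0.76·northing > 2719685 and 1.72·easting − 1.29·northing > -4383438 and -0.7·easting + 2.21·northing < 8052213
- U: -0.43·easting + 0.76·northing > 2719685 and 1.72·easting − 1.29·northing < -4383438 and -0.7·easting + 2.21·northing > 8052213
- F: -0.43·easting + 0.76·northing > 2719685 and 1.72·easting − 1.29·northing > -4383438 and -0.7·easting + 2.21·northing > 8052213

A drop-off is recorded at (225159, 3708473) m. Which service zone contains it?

B

-0.43·225159 + 0.76·3708473 = 2721621.110, which is > 2719685
1.72·225159 − 1.29·3708473 = -4396656.690, which is < -4383438
-0.7·225159 + 2.21·3708473 = 8038114.030, which is < 8052213
This sign pattern matches B.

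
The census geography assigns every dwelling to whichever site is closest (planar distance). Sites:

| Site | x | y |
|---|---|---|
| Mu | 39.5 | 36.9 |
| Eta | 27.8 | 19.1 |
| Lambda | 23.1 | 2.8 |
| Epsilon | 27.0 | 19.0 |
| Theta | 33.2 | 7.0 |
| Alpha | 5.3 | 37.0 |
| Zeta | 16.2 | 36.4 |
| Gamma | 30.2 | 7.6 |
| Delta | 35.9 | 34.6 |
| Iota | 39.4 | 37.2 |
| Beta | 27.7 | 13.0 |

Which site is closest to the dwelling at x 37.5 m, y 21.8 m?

Eta

Squared distances to each site:
Mu: 232.010; Eta: 101.380; Lambda: 568.360; Epsilon: 118.090; Theta: 237.530; Alpha: 1267.880; Zeta: 666.850; Gamma: 254.930; Delta: 166.400; Iota: 240.770; Beta: 173.480.
Minimum at Eta.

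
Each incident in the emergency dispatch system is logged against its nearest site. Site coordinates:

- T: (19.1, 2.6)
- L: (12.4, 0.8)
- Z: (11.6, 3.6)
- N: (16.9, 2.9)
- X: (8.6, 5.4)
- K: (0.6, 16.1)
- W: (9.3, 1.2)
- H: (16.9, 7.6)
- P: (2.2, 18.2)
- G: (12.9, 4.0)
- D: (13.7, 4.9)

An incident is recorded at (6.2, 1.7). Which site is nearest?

Squared distances to each site:
T: 167.220; L: 39.250; Z: 32.770; N: 115.930; X: 19.450; K: 238.720; W: 9.860; H: 149.300; P: 288.250; G: 50.180; D: 66.490.
Minimum at W.

W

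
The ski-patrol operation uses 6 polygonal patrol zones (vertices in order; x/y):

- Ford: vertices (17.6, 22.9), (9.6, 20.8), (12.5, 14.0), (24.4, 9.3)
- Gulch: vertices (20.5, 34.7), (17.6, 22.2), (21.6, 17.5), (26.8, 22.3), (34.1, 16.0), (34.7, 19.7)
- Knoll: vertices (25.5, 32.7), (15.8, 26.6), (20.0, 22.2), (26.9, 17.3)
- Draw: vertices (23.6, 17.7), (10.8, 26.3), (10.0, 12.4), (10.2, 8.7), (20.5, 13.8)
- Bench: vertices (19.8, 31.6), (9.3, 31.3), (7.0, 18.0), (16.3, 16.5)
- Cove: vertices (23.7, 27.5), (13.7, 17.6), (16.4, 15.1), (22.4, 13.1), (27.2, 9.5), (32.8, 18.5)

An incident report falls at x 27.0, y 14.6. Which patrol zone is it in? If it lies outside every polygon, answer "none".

Cove

Cast a ray rightward from (27.0, 14.6). For each polygon, the edges (by vertex number in listed order) whose endpoints lie on opposite sides of y = 14.6, where each meets that height, and whether that is right or left of the point:
Ford: 2–3 at x≈12.24 (left), 4–1 at x≈21.75 (left) → 0 crossings.
Gulch: no edge straddles that height → 0 crossings.
Knoll: no edge straddles that height → 0 crossings.
Draw: 2–3 at x≈10.13 (left), 5–1 at x≈21.14 (left) → 0 crossings.
Bench: no edge straddles that height → 0 crossings.
Cove: 3–4 at x≈17.90 (left), 5–6 at x≈30.37 (right) → 1 crossing.
Only Cove has an odd count, so the point is inside Cove.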